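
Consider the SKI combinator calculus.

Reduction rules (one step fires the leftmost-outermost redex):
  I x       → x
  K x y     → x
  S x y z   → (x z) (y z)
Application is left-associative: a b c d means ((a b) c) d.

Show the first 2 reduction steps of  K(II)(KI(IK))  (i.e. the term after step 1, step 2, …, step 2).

  start: K(II)(KI(IK))
  step 1: II
  step 2: I

Answer: after 2 steps: I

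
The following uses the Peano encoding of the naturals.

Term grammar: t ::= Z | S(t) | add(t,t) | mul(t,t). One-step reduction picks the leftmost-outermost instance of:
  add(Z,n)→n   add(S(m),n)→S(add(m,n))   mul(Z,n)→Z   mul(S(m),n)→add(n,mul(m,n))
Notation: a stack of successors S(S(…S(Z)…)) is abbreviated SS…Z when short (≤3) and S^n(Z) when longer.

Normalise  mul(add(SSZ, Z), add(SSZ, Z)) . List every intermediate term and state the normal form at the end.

  start: mul(add(SSZ, Z), add(SSZ, Z))
  →1  mul(S(add(SZ, Z)), add(SSZ, Z))
  →2  add(add(SSZ, Z), mul(add(SZ, Z), add(SSZ, Z)))
  →3  add(S(add(SZ, Z)), mul(add(SZ, Z), add(SSZ, Z)))
  →4  S(add(add(SZ, Z), mul(add(SZ, Z), add(SSZ, Z))))
  →5  S(add(S(add(Z, Z)), mul(add(SZ, Z), add(SSZ, Z))))
  →6  S(S(add(add(Z, Z), mul(add(SZ, Z), add(SSZ, Z)))))
  →7  S(S(add(Z, mul(add(SZ, Z), add(SSZ, Z)))))
  →8  S(S(mul(add(SZ, Z), add(SSZ, Z))))
  →9  S(S(mul(S(add(Z, Z)), add(SSZ, Z))))
  →10  S(S(add(add(SSZ, Z), mul(add(Z, Z), add(SSZ, Z)))))
  →11  S(S(add(S(add(SZ, Z)), mul(add(Z, Z), add(SSZ, Z)))))
  →12  S(S(S(add(add(SZ, Z), mul(add(Z, Z), add(SSZ, Z))))))
  →13  S(S(S(add(S(add(Z, Z)), mul(add(Z, Z), add(SSZ, Z))))))
  →14  S(S(S(S(add(add(Z, Z), mul(add(Z, Z), add(SSZ, Z)))))))
  →15  S(S(S(S(add(Z, mul(add(Z, Z), add(SSZ, Z)))))))
  →16  S(S(S(S(mul(add(Z, Z), add(SSZ, Z))))))
  →17  S(S(S(S(mul(Z, add(SSZ, Z))))))
  →18  S^4(Z)

Answer: normal form = S^4(Z)  (in 18 steps)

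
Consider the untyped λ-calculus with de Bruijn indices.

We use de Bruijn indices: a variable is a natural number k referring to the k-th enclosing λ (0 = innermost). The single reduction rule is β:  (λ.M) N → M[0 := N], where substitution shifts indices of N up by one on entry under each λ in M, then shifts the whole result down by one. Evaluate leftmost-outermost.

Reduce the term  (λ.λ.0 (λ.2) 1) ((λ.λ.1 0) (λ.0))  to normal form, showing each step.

  start: (λ.λ.0 (λ.2) 1) ((λ.λ.1 0) (λ.0))
  step 1: λ.0 (λ.(λ.λ.1 0) (λ.0)) ((λ.λ.1 0) (λ.0))
  step 2: λ.0 (λ.λ.(λ.0) 0) ((λ.λ.1 0) (λ.0))
  step 3: λ.0 (λ.λ.0) ((λ.λ.1 0) (λ.0))
  step 4: λ.0 (λ.λ.0) (λ.(λ.0) 0)
  step 5: λ.0 (λ.λ.0) (λ.0)

Answer: normal form = λ.0 (λ.λ.0) (λ.0)  (in 5 steps)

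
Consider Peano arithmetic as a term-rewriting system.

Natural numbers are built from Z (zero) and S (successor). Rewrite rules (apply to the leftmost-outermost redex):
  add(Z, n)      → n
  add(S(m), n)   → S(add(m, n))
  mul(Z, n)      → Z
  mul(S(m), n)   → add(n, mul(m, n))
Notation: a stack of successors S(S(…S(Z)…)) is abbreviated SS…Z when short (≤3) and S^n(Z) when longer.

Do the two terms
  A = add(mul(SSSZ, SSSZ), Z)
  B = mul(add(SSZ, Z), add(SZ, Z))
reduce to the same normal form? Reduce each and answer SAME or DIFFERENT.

Term A:
  start: add(mul(SSSZ, SSSZ), Z)
  step 1: add(add(SSSZ, mul(SSZ, SSSZ)), Z)
  step 2: add(S(add(SSZ, mul(SSZ, SSSZ))), Z)
  step 3: S(add(add(SSZ, mul(SSZ, SSSZ)), Z))
  step 4: S(add(S(add(SZ, mul(SSZ, SSSZ))), Z))
  step 5: S(S(add(add(SZ, mul(SSZ, SSSZ)), Z)))
  step 6: S(S(add(S(add(Z, mul(SSZ, SSSZ))), Z)))
  step 7: S(S(S(add(add(Z, mul(SSZ, SSSZ)), Z))))
  step 8: S(S(S(add(mul(SSZ, SSSZ), Z))))
  step 9: S(S(S(add(add(SSSZ, mul(SZ, SSSZ)), Z))))
  step 10: S(S(S(add(S(add(SSZ, mul(SZ, SSSZ))), Z))))
  step 11: S(S(S(S(add(add(SSZ, mul(SZ, SSSZ)), Z)))))
  step 12: S(S(S(S(add(S(add(SZ, mul(SZ, SSSZ))), Z)))))
  step 13: S(S(S(S(S(add(add(SZ, mul(SZ, SSSZ)), Z))))))
  step 14: S(S(S(S(S(add(S(add(Z, mul(SZ, SSSZ))), Z))))))
  step 15: S(S(S(S(S(S(add(add(Z, mul(SZ, SSSZ)), Z)))))))
  step 16: S(S(S(S(S(S(add(mul(SZ, SSSZ), Z)))))))
  step 17: S(S(S(S(S(S(add(add(SSSZ, mul(Z, SSSZ)), Z)))))))
  step 18: S(S(S(S(S(S(add(S(add(SSZ, mul(Z, SSSZ))), Z)))))))
  step 19: S(S(S(S(S(S(S(add(add(SSZ, mul(Z, SSSZ)), Z))))))))
  step 20: S(S(S(S(S(S(S(add(S(add(SZ, mul(Z, SSSZ))), Z))))))))
  step 21: S(S(S(S(S(S(S(S(add(add(SZ, mul(Z, SSSZ)), Z)))))))))
  step 22: S(S(S(S(S(S(S(S(add(S(add(Z, mul(Z, SSSZ))), Z)))))))))
  step 23: S(S(S(S(S(S(S(S(S(add(add(Z, mul(Z, SSSZ)), Z))))))))))
  step 24: S(S(S(S(S(S(S(S(S(add(mul(Z, SSSZ), Z))))))))))
  step 25: S(S(S(S(S(S(S(S(S(add(Z, Z))))))))))
  step 26: S^9(Z)

Term B:
  start: mul(add(SSZ, Z), add(SZ, Z))
  step 1: mul(S(add(SZ, Z)), add(SZ, Z))
  step 2: add(add(SZ, Z), mul(add(SZ, Z), add(SZ, Z)))
  step 3: add(S(add(Z, Z)), mul(add(SZ, Z), add(SZ, Z)))
  step 4: S(add(add(Z, Z), mul(add(SZ, Z), add(SZ, Z))))
  step 5: S(add(Z, mul(add(SZ, Z), add(SZ, Z))))
  step 6: S(mul(add(SZ, Z), add(SZ, Z)))
  step 7: S(mul(S(add(Z, Z)), add(SZ, Z)))
  step 8: S(add(add(SZ, Z), mul(add(Z, Z), add(SZ, Z))))
  step 9: S(add(S(add(Z, Z)), mul(add(Z, Z), add(SZ, Z))))
  step 10: S(S(add(add(Z, Z), mul(add(Z, Z), add(SZ, Z)))))
  step 11: S(S(add(Z, mul(add(Z, Z), add(SZ, Z)))))
  step 12: S(S(mul(add(Z, Z), add(SZ, Z))))
  step 13: S(S(mul(Z, add(SZ, Z))))
  step 14: SSZ

Answer: DIFFERENT — A ⇓ S^9(Z), B ⇓ SSZ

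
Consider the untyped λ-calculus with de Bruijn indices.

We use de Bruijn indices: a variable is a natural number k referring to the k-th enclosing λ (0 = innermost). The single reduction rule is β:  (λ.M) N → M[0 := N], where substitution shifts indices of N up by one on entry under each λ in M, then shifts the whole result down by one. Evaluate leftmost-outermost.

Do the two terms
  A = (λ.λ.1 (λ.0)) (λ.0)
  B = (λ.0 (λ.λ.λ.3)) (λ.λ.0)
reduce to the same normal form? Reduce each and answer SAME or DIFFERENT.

Answer: DIFFERENT — A ⇓ λ.λ.0, B ⇓ λ.0

Derivation:
Term A:
  start: (λ.λ.1 (λ.0)) (λ.0)
  step 1: λ.(λ.0) (λ.0)
  step 2: λ.λ.0

Term B:
  start: (λ.0 (λ.λ.λ.3)) (λ.λ.0)
  step 1: (λ.λ.0) (λ.λ.λ.λ.λ.0)
  step 2: λ.0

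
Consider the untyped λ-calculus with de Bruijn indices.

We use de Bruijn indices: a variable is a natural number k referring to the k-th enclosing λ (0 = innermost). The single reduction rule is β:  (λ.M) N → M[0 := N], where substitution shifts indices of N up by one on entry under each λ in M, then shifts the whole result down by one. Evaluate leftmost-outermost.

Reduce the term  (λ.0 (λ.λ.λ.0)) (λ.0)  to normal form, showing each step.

Answer: normal form = λ.λ.λ.0  (in 2 steps)

Derivation:
  start: (λ.0 (λ.λ.λ.0)) (λ.0)
  →1  (λ.0) (λ.λ.λ.0)
  →2  λ.λ.λ.0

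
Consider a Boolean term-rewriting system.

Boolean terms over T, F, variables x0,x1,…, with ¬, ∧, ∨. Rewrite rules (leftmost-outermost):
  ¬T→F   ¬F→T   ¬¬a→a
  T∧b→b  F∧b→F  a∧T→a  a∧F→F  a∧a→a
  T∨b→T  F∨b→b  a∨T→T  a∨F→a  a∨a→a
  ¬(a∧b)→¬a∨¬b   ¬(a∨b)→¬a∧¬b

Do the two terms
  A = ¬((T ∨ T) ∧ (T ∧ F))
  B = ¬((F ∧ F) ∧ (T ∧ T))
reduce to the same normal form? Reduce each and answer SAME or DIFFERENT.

Answer: SAME — A ⇓ T, B ⇓ T

Working:
Term A:
  start: ¬((T ∨ T) ∧ (T ∧ F))
  [1] ¬(T ∨ T) ∨ ¬(T ∧ F)
  [2] (¬T ∧ ¬T) ∨ ¬(T ∧ F)
  [3] ¬T ∨ ¬(T ∧ F)
  [4] F ∨ ¬(T ∧ F)
  [5] ¬(T ∧ F)
  [6] ¬T ∨ ¬F
  [7] F ∨ ¬F
  [8] ¬F
  [9] T

Term B:
  start: ¬((F ∧ F) ∧ (T ∧ T))
  [1] ¬(F ∧ F) ∨ ¬(T ∧ T)
  [2] (¬F ∨ ¬F) ∨ ¬(T ∧ T)
  [3] ¬F ∨ ¬(T ∧ T)
  [4] T ∨ ¬(T ∧ T)
  [5] T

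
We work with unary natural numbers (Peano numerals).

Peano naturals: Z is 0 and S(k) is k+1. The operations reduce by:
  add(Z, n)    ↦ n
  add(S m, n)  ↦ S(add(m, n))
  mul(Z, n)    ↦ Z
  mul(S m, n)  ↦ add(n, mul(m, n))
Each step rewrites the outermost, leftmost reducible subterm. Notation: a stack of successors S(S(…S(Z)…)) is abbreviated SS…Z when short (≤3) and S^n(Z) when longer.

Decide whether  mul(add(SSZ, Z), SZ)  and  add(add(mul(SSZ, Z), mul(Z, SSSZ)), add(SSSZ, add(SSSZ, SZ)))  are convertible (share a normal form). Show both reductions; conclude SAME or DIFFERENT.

Answer: DIFFERENT — A ⇓ SSZ, B ⇓ S^7(Z)

Derivation:
Term A:
  start: mul(add(SSZ, Z), SZ)
  →1  mul(S(add(SZ, Z)), SZ)
  →2  add(SZ, mul(add(SZ, Z), SZ))
  →3  S(add(Z, mul(add(SZ, Z), SZ)))
  →4  S(mul(add(SZ, Z), SZ))
  →5  S(mul(S(add(Z, Z)), SZ))
  →6  S(add(SZ, mul(add(Z, Z), SZ)))
  →7  S(S(add(Z, mul(add(Z, Z), SZ))))
  →8  S(S(mul(add(Z, Z), SZ)))
  →9  S(S(mul(Z, SZ)))
  →10  SSZ

Term B:
  start: add(add(mul(SSZ, Z), mul(Z, SSSZ)), add(SSSZ, add(SSSZ, SZ)))
  →1  add(add(add(Z, mul(SZ, Z)), mul(Z, SSSZ)), add(SSSZ, add(SSSZ, SZ)))
  →2  add(add(mul(SZ, Z), mul(Z, SSSZ)), add(SSSZ, add(SSSZ, SZ)))
  →3  add(add(add(Z, mul(Z, Z)), mul(Z, SSSZ)), add(SSSZ, add(SSSZ, SZ)))
  →4  add(add(mul(Z, Z), mul(Z, SSSZ)), add(SSSZ, add(SSSZ, SZ)))
  →5  add(add(Z, mul(Z, SSSZ)), add(SSSZ, add(SSSZ, SZ)))
  →6  add(mul(Z, SSSZ), add(SSSZ, add(SSSZ, SZ)))
  →7  add(Z, add(SSSZ, add(SSSZ, SZ)))
  →8  add(SSSZ, add(SSSZ, SZ))
  →9  S(add(SSZ, add(SSSZ, SZ)))
  →10  S(S(add(SZ, add(SSSZ, SZ))))
  →11  S(S(S(add(Z, add(SSSZ, SZ)))))
  →12  S(S(S(add(SSSZ, SZ))))
  →13  S(S(S(S(add(SSZ, SZ)))))
  →14  S(S(S(S(S(add(SZ, SZ))))))
  →15  S(S(S(S(S(S(add(Z, SZ)))))))
  →16  S^7(Z)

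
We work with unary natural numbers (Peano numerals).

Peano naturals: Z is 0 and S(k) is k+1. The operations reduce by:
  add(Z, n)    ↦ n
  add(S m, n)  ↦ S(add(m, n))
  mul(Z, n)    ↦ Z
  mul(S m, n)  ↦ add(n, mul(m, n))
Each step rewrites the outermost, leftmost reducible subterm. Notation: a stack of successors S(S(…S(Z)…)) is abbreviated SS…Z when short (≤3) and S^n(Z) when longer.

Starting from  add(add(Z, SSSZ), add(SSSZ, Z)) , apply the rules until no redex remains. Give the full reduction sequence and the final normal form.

Answer: normal form = S^6(Z)  (in 9 steps)

Reduction:
  start: add(add(Z, SSSZ), add(SSSZ, Z))
  step 1: add(SSSZ, add(SSSZ, Z))
  step 2: S(add(SSZ, add(SSSZ, Z)))
  step 3: S(S(add(SZ, add(SSSZ, Z))))
  step 4: S(S(S(add(Z, add(SSSZ, Z)))))
  step 5: S(S(S(add(SSSZ, Z))))
  step 6: S(S(S(S(add(SSZ, Z)))))
  step 7: S(S(S(S(S(add(SZ, Z))))))
  step 8: S(S(S(S(S(S(add(Z, Z)))))))
  step 9: S^6(Z)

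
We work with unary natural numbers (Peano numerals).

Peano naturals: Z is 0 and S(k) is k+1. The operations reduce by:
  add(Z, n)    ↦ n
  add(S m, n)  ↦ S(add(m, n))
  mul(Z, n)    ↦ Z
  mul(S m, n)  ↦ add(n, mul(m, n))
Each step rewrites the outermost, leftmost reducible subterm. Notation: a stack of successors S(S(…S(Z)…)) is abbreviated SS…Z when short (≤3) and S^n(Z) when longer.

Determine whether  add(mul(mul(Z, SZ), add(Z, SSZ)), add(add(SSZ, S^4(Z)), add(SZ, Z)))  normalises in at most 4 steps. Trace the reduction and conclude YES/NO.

  start: add(mul(mul(Z, SZ), add(Z, SSZ)), add(add(SSZ, S^4(Z)), add(SZ, Z)))
  [1] add(mul(Z, add(Z, SSZ)), add(add(SSZ, S^4(Z)), add(SZ, Z)))
  [2] add(Z, add(add(SSZ, S^4(Z)), add(SZ, Z)))
  [3] add(add(SSZ, S^4(Z)), add(SZ, Z))
  [4] add(S(add(SZ, S^4(Z))), add(SZ, Z))

Answer: NO — after 4 steps the term is add(S(add(SZ, S^4(Z))), add(SZ, Z)), not yet normal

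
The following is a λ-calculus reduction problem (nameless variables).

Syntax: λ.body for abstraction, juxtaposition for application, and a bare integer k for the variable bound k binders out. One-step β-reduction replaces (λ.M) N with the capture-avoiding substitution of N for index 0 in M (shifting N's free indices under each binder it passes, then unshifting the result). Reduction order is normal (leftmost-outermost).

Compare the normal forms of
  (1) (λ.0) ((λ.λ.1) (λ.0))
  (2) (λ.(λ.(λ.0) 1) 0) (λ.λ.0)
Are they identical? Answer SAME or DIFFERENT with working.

Answer: SAME — A ⇓ λ.λ.0, B ⇓ λ.λ.0

Working:
Term A:
  start: (λ.0) ((λ.λ.1) (λ.0))
  step 1: (λ.λ.1) (λ.0)
  step 2: λ.λ.0

Term B:
  start: (λ.(λ.(λ.0) 1) 0) (λ.λ.0)
  step 1: (λ.(λ.0) (λ.λ.0)) (λ.λ.0)
  step 2: (λ.0) (λ.λ.0)
  step 3: λ.λ.0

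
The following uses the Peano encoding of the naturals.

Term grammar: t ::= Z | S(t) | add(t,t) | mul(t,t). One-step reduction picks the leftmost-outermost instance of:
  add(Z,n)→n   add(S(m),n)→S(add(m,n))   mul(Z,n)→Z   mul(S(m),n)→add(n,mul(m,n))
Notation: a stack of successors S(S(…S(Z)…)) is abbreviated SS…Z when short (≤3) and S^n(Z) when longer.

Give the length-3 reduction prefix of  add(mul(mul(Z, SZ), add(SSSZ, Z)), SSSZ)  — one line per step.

Answer: after 3 steps: SSSZ

Working:
  start: add(mul(mul(Z, SZ), add(SSSZ, Z)), SSSZ)
  step 1: add(mul(Z, add(SSSZ, Z)), SSSZ)
  step 2: add(Z, SSSZ)
  step 3: SSSZ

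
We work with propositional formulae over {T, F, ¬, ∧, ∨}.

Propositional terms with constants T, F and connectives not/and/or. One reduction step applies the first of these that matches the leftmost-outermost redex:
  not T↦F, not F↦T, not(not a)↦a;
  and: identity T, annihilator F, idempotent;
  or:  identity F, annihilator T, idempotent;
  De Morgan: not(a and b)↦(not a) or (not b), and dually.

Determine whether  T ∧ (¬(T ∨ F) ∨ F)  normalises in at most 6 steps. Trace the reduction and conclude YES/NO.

  start: T ∧ (¬(T ∨ F) ∨ F)
  [1] ¬(T ∨ F) ∨ F
  [2] ¬(T ∨ F)
  [3] ¬T ∧ ¬F
  [4] F ∧ ¬F
  [5] F

Answer: YES — reaches normal form F in 5 ≤ 6 steps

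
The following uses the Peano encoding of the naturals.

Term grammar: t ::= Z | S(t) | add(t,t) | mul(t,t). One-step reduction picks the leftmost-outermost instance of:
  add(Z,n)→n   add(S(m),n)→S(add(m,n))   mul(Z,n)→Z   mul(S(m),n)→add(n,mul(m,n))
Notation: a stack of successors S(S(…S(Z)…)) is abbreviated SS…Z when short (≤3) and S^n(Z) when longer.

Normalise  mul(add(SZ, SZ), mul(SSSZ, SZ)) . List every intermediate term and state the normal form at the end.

Answer: normal form = S^6(Z)  (in 33 steps)

Working:
  start: mul(add(SZ, SZ), mul(SSSZ, SZ))
  step 1: mul(S(add(Z, SZ)), mul(SSSZ, SZ))
  step 2: add(mul(SSSZ, SZ), mul(add(Z, SZ), mul(SSSZ, SZ)))
  step 3: add(add(SZ, mul(SSZ, SZ)), mul(add(Z, SZ), mul(SSSZ, SZ)))
  step 4: add(S(add(Z, mul(SSZ, SZ))), mul(add(Z, SZ), mul(SSSZ, SZ)))
  step 5: S(add(add(Z, mul(SSZ, SZ)), mul(add(Z, SZ), mul(SSSZ, SZ))))
  step 6: S(add(mul(SSZ, SZ), mul(add(Z, SZ), mul(SSSZ, SZ))))
  step 7: S(add(add(SZ, mul(SZ, SZ)), mul(add(Z, SZ), mul(SSSZ, SZ))))
  step 8: S(add(S(add(Z, mul(SZ, SZ))), mul(add(Z, SZ), mul(SSSZ, SZ))))
  step 9: S(S(add(add(Z, mul(SZ, SZ)), mul(add(Z, SZ), mul(SSSZ, SZ)))))
  step 10: S(S(add(mul(SZ, SZ), mul(add(Z, SZ), mul(SSSZ, SZ)))))
  step 11: S(S(add(add(SZ, mul(Z, SZ)), mul(add(Z, SZ), mul(SSSZ, SZ)))))
  step 12: S(S(add(S(add(Z, mul(Z, SZ))), mul(add(Z, SZ), mul(SSSZ, SZ)))))
  step 13: S(S(S(add(add(Z, mul(Z, SZ)), mul(add(Z, SZ), mul(SSSZ, SZ))))))
  step 14: S(S(S(add(mul(Z, SZ), mul(add(Z, SZ), mul(SSSZ, SZ))))))
  step 15: S(S(S(add(Z, mul(add(Z, SZ), mul(SSSZ, SZ))))))
  step 16: S(S(S(mul(add(Z, SZ), mul(SSSZ, SZ)))))
  step 17: S(S(S(mul(SZ, mul(SSSZ, SZ)))))
  step 18: S(S(S(add(mul(SSSZ, SZ), mul(Z, mul(SSSZ, SZ))))))
  step 19: S(S(S(add(add(SZ, mul(SSZ, SZ)), mul(Z, mul(SSSZ, SZ))))))
  step 20: S(S(S(add(S(add(Z, mul(SSZ, SZ))), mul(Z, mul(SSSZ, SZ))))))
  step 21: S(S(S(S(add(add(Z, mul(SSZ, SZ)), mul(Z, mul(SSSZ, SZ)))))))
  step 22: S(S(S(S(add(mul(SSZ, SZ), mul(Z, mul(SSSZ, SZ)))))))
  step 23: S(S(S(S(add(add(SZ, mul(SZ, SZ)), mul(Z, mul(SSSZ, SZ)))))))
  step 24: S(S(S(S(add(S(add(Z, mul(SZ, SZ))), mul(Z, mul(SSSZ, SZ)))))))
  step 25: S(S(S(S(S(add(add(Z, mul(SZ, SZ)), mul(Z, mul(SSSZ, SZ))))))))
  step 26: S(S(S(S(S(add(mul(SZ, SZ), mul(Z, mul(SSSZ, SZ))))))))
  step 27: S(S(S(S(S(add(add(SZ, mul(Z, SZ)), mul(Z, mul(SSSZ, SZ))))))))
  step 28: S(S(S(S(S(add(S(add(Z, mul(Z, SZ))), mul(Z, mul(SSSZ, SZ))))))))
  step 29: S(S(S(S(S(S(add(add(Z, mul(Z, SZ)), mul(Z, mul(SSSZ, SZ)))))))))
  step 30: S(S(S(S(S(S(add(mul(Z, SZ), mul(Z, mul(SSSZ, SZ)))))))))
  step 31: S(S(S(S(S(S(add(Z, mul(Z, mul(SSSZ, SZ)))))))))
  step 32: S(S(S(S(S(S(mul(Z, mul(SSSZ, SZ))))))))
  step 33: S^6(Z)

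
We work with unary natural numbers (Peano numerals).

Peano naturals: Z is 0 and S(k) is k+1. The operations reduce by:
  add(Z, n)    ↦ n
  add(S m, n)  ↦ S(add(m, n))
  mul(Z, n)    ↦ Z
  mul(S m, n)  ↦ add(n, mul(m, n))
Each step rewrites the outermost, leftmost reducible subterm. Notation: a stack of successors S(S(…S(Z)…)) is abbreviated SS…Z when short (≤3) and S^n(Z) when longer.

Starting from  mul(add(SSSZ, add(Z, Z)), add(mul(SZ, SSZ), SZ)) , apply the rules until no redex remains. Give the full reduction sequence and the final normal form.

  start: mul(add(SSSZ, add(Z, Z)), add(mul(SZ, SSZ), SZ))
  [1] mul(S(add(SSZ, add(Z, Z))), add(mul(SZ, SSZ), SZ))
  [2] add(add(mul(SZ, SSZ), SZ), mul(add(SSZ, add(Z, Z)), add(mul(SZ, SSZ), SZ)))
  [3] add(add(add(SSZ, mul(Z, SSZ)), SZ), mul(add(SSZ, add(Z, Z)), add(mul(SZ, SSZ), SZ)))
  [4] add(add(S(add(SZ, mul(Z, SSZ))), SZ), mul(add(SSZ, add(Z, Z)), add(mul(SZ, SSZ), SZ)))
  [5] add(S(add(add(SZ, mul(Z, SSZ)), SZ)), mul(add(SSZ, add(Z, Z)), add(mul(SZ, SSZ), SZ)))
  [6] S(add(add(add(SZ, mul(Z, SSZ)), SZ), mul(add(SSZ, add(Z, Z)), add(mul(SZ, SSZ), SZ))))
  [7] S(add(add(S(add(Z, mul(Z, SSZ))), SZ), mul(add(SSZ, add(Z, Z)), add(mul(SZ, SSZ), SZ))))
  [8] S(add(S(add(add(Z, mul(Z, SSZ)), SZ)), mul(add(SSZ, add(Z, Z)), add(mul(SZ, SSZ), SZ))))
  [9] S(S(add(add(add(Z, mul(Z, SSZ)), SZ), mul(add(SSZ, add(Z, Z)), add(mul(SZ, SSZ), SZ)))))
  [10] S(S(add(add(mul(Z, SSZ), SZ), mul(add(SSZ, add(Z, Z)), add(mul(SZ, SSZ), SZ)))))
  [11] S(S(add(add(Z, SZ), mul(add(SSZ, add(Z, Z)), add(mul(SZ, SSZ), SZ)))))
  [12] S(S(add(SZ, mul(add(SSZ, add(Z, Z)), add(mul(SZ, SSZ), SZ)))))
  [13] S(S(S(add(Z, mul(add(SSZ, add(Z, Z)), add(mul(SZ, SSZ), SZ))))))
  [14] S(S(S(mul(add(SSZ, add(Z, Z)), add(mul(SZ, SSZ), SZ)))))
  [15] S(S(S(mul(S(add(SZ, add(Z, Z))), add(mul(SZ, SSZ), SZ)))))
  [16] S(S(S(add(add(mul(SZ, SSZ), SZ), mul(add(SZ, add(Z, Z)), add(mul(SZ, SSZ), SZ))))))
  [17] S(S(S(add(add(add(SSZ, mul(Z, SSZ)), SZ), mul(add(SZ, add(Z, Z)), add(mul(SZ, SSZ), SZ))))))
  [18] S(S(S(add(add(S(add(SZ, mul(Z, SSZ))), SZ), mul(add(SZ, add(Z, Z)), add(mul(SZ, SSZ), SZ))))))
  [19] S(S(S(add(S(add(add(SZ, mul(Z, SSZ)), SZ)), mul(add(SZ, add(Z, Z)), add(mul(SZ, SSZ), SZ))))))
  [20] S(S(S(S(add(add(add(SZ, mul(Z, SSZ)), SZ), mul(add(SZ, add(Z, Z)), add(mul(SZ, SSZ), SZ)))))))
  [21] S(S(S(S(add(add(S(add(Z, mul(Z, SSZ))), SZ), mul(add(SZ, add(Z, Z)), add(mul(SZ, SSZ), SZ)))))))
  [22] S(S(S(S(add(S(add(add(Z, mul(Z, SSZ)), SZ)), mul(add(SZ, add(Z, Z)), add(mul(SZ, SSZ), SZ)))))))
  [23] S(S(S(S(S(add(add(add(Z, mul(Z, SSZ)), SZ), mul(add(SZ, add(Z, Z)), add(mul(SZ, SSZ), SZ))))))))
  [24] S(S(S(S(S(add(add(mul(Z, SSZ), SZ), mul(add(SZ, add(Z, Z)), add(mul(SZ, SSZ), SZ))))))))
  [25] S(S(S(S(S(add(add(Z, SZ), mul(add(SZ, add(Z, Z)), add(mul(SZ, SSZ), SZ))))))))
  [26] S(S(S(S(S(add(SZ, mul(add(SZ, add(Z, Z)), add(mul(SZ, SSZ), SZ))))))))
  [27] S(S(S(S(S(S(add(Z, mul(add(SZ, add(Z, Z)), add(mul(SZ, SSZ), SZ)))))))))
  [28] S(S(S(S(S(S(mul(add(SZ, add(Z, Z)), add(mul(SZ, SSZ), SZ))))))))
  [29] S(S(S(S(S(S(mul(S(add(Z, add(Z, Z))), add(mul(SZ, SSZ), SZ))))))))
  [30] S(S(S(S(S(S(add(add(mul(SZ, SSZ), SZ), mul(add(Z, add(Z, Z)), add(mul(SZ, SSZ), SZ)))))))))
  [31] S(S(S(S(S(S(add(add(add(SSZ, mul(Z, SSZ)), SZ), mul(add(Z, add(Z, Z)), add(mul(SZ, SSZ), SZ)))))))))
  [32] S(S(S(S(S(S(add(add(S(add(SZ, mul(Z, SSZ))), SZ), mul(add(Z, add(Z, Z)), add(mul(SZ, SSZ), SZ)))))))))
  [33] S(S(S(S(S(S(add(S(add(add(SZ, mul(Z, SSZ)), SZ)), mul(add(Z, add(Z, Z)), add(mul(SZ, SSZ), SZ)))))))))
  [34] S(S(S(S(S(S(S(add(add(add(SZ, mul(Z, SSZ)), SZ), mul(add(Z, add(Z, Z)), add(mul(SZ, SSZ), SZ))))))))))
  [35] S(S(S(S(S(S(S(add(add(S(add(Z, mul(Z, SSZ))), SZ), mul(add(Z, add(Z, Z)), add(mul(SZ, SSZ), SZ))))))))))
  [36] S(S(S(S(S(S(S(add(S(add(add(Z, mul(Z, SSZ)), SZ)), mul(add(Z, add(Z, Z)), add(mul(SZ, SSZ), SZ))))))))))
  [37] S(S(S(S(S(S(S(S(add(add(add(Z, mul(Z, SSZ)), SZ), mul(add(Z, add(Z, Z)), add(mul(SZ, SSZ), SZ)))))))))))
  [38] S(S(S(S(S(S(S(S(add(add(mul(Z, SSZ), SZ), mul(add(Z, add(Z, Z)), add(mul(SZ, SSZ), SZ)))))))))))
  [39] S(S(S(S(S(S(S(S(add(add(Z, SZ), mul(add(Z, add(Z, Z)), add(mul(SZ, SSZ), SZ)))))))))))
  [40] S(S(S(S(S(S(S(S(add(SZ, mul(add(Z, add(Z, Z)), add(mul(SZ, SSZ), SZ)))))))))))
  [41] S(S(S(S(S(S(S(S(S(add(Z, mul(add(Z, add(Z, Z)), add(mul(SZ, SSZ), SZ))))))))))))
  [42] S(S(S(S(S(S(S(S(S(mul(add(Z, add(Z, Z)), add(mul(SZ, SSZ), SZ)))))))))))
  [43] S(S(S(S(S(S(S(S(S(mul(add(Z, Z), add(mul(SZ, SSZ), SZ)))))))))))
  [44] S(S(S(S(S(S(S(S(S(mul(Z, add(mul(SZ, SSZ), SZ)))))))))))
  [45] S^9(Z)

Answer: normal form = S^9(Z)  (in 45 steps)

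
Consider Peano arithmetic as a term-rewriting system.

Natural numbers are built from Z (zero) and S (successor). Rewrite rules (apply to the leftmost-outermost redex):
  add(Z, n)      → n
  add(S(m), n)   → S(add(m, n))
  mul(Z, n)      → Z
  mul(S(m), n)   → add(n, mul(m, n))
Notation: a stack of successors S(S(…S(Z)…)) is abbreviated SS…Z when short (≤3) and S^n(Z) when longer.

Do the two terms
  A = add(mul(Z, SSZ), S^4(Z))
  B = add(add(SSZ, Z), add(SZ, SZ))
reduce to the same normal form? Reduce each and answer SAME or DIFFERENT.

Term A:
  start: add(mul(Z, SSZ), S^4(Z))
  step 1: add(Z, S^4(Z))
  step 2: S^4(Z)

Term B:
  start: add(add(SSZ, Z), add(SZ, SZ))
  step 1: add(S(add(SZ, Z)), add(SZ, SZ))
  step 2: S(add(add(SZ, Z), add(SZ, SZ)))
  step 3: S(add(S(add(Z, Z)), add(SZ, SZ)))
  step 4: S(S(add(add(Z, Z), add(SZ, SZ))))
  step 5: S(S(add(Z, add(SZ, SZ))))
  step 6: S(S(add(SZ, SZ)))
  step 7: S(S(S(add(Z, SZ))))
  step 8: S^4(Z)

Answer: SAME — A ⇓ S^4(Z), B ⇓ S^4(Z)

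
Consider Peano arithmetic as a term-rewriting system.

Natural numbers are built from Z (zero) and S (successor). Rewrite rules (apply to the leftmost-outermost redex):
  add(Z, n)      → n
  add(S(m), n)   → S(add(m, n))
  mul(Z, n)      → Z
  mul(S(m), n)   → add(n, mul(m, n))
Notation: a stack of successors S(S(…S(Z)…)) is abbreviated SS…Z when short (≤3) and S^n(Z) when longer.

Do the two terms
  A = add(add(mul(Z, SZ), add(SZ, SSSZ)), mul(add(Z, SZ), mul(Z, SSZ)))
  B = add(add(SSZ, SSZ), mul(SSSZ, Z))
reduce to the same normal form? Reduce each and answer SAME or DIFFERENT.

Term A:
  start: add(add(mul(Z, SZ), add(SZ, SSSZ)), mul(add(Z, SZ), mul(Z, SSZ)))
  →1  add(add(Z, add(SZ, SSSZ)), mul(add(Z, SZ), mul(Z, SSZ)))
  →2  add(add(SZ, SSSZ), mul(add(Z, SZ), mul(Z, SSZ)))
  →3  add(S(add(Z, SSSZ)), mul(add(Z, SZ), mul(Z, SSZ)))
  →4  S(add(add(Z, SSSZ), mul(add(Z, SZ), mul(Z, SSZ))))
  →5  S(add(SSSZ, mul(add(Z, SZ), mul(Z, SSZ))))
  →6  S(S(add(SSZ, mul(add(Z, SZ), mul(Z, SSZ)))))
  →7  S(S(S(add(SZ, mul(add(Z, SZ), mul(Z, SSZ))))))
  →8  S(S(S(S(add(Z, mul(add(Z, SZ), mul(Z, SSZ)))))))
  →9  S(S(S(S(mul(add(Z, SZ), mul(Z, SSZ))))))
  →10  S(S(S(S(mul(SZ, mul(Z, SSZ))))))
  →11  S(S(S(S(add(mul(Z, SSZ), mul(Z, mul(Z, SSZ)))))))
  →12  S(S(S(S(add(Z, mul(Z, mul(Z, SSZ)))))))
  →13  S(S(S(S(mul(Z, mul(Z, SSZ))))))
  →14  S^4(Z)

Term B:
  start: add(add(SSZ, SSZ), mul(SSSZ, Z))
  →1  add(S(add(SZ, SSZ)), mul(SSSZ, Z))
  →2  S(add(add(SZ, SSZ), mul(SSSZ, Z)))
  →3  S(add(S(add(Z, SSZ)), mul(SSSZ, Z)))
  →4  S(S(add(add(Z, SSZ), mul(SSSZ, Z))))
  →5  S(S(add(SSZ, mul(SSSZ, Z))))
  →6  S(S(S(add(SZ, mul(SSSZ, Z)))))
  →7  S(S(S(S(add(Z, mul(SSSZ, Z))))))
  →8  S(S(S(S(mul(SSSZ, Z)))))
  →9  S(S(S(S(add(Z, mul(SSZ, Z))))))
  →10  S(S(S(S(mul(SSZ, Z)))))
  →11  S(S(S(S(add(Z, mul(SZ, Z))))))
  →12  S(S(S(S(mul(SZ, Z)))))
  →13  S(S(S(S(add(Z, mul(Z, Z))))))
  →14  S(S(S(S(mul(Z, Z)))))
  →15  S^4(Z)

Answer: SAME — A ⇓ S^4(Z), B ⇓ S^4(Z)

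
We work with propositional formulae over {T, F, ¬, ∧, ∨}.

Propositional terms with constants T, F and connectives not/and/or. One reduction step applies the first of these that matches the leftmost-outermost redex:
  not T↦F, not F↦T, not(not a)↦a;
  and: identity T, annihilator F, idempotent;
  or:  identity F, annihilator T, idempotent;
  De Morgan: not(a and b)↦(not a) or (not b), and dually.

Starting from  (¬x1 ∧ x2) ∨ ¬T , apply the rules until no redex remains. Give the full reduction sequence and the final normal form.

Answer: normal form = ¬x1 ∧ x2  (in 2 steps)

Reduction:
  start: (¬x1 ∧ x2) ∨ ¬T
  [1] (¬x1 ∧ x2) ∨ F
  [2] ¬x1 ∧ x2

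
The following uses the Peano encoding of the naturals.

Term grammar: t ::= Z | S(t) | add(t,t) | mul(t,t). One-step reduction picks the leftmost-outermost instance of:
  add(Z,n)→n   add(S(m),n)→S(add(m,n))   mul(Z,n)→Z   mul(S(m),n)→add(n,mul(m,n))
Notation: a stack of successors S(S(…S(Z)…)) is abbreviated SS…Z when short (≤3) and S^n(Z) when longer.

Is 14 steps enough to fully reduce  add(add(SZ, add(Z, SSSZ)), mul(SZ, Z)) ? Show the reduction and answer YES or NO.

Answer: YES — reaches normal form S^4(Z) in 11 ≤ 14 steps

Reduction:
  start: add(add(SZ, add(Z, SSSZ)), mul(SZ, Z))
  step 1: add(S(add(Z, add(Z, SSSZ))), mul(SZ, Z))
  step 2: S(add(add(Z, add(Z, SSSZ)), mul(SZ, Z)))
  step 3: S(add(add(Z, SSSZ), mul(SZ, Z)))
  step 4: S(add(SSSZ, mul(SZ, Z)))
  step 5: S(S(add(SSZ, mul(SZ, Z))))
  step 6: S(S(S(add(SZ, mul(SZ, Z)))))
  step 7: S(S(S(S(add(Z, mul(SZ, Z))))))
  step 8: S(S(S(S(mul(SZ, Z)))))
  step 9: S(S(S(S(add(Z, mul(Z, Z))))))
  step 10: S(S(S(S(mul(Z, Z)))))
  step 11: S^4(Z)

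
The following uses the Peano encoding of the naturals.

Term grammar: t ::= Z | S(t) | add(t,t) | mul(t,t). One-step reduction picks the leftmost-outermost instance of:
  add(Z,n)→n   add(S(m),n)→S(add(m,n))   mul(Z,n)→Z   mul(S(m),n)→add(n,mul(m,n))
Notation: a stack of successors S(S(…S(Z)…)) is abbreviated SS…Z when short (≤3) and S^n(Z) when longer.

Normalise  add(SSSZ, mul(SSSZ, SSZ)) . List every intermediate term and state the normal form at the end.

Answer: normal form = S^9(Z)  (in 17 steps)

Derivation:
  start: add(SSSZ, mul(SSSZ, SSZ))
  step 1: S(add(SSZ, mul(SSSZ, SSZ)))
  step 2: S(S(add(SZ, mul(SSSZ, SSZ))))
  step 3: S(S(S(add(Z, mul(SSSZ, SSZ)))))
  step 4: S(S(S(mul(SSSZ, SSZ))))
  step 5: S(S(S(add(SSZ, mul(SSZ, SSZ)))))
  step 6: S(S(S(S(add(SZ, mul(SSZ, SSZ))))))
  step 7: S(S(S(S(S(add(Z, mul(SSZ, SSZ)))))))
  step 8: S(S(S(S(S(mul(SSZ, SSZ))))))
  step 9: S(S(S(S(S(add(SSZ, mul(SZ, SSZ)))))))
  step 10: S(S(S(S(S(S(add(SZ, mul(SZ, SSZ))))))))
  step 11: S(S(S(S(S(S(S(add(Z, mul(SZ, SSZ)))))))))
  step 12: S(S(S(S(S(S(S(mul(SZ, SSZ))))))))
  step 13: S(S(S(S(S(S(S(add(SSZ, mul(Z, SSZ)))))))))
  step 14: S(S(S(S(S(S(S(S(add(SZ, mul(Z, SSZ))))))))))
  step 15: S(S(S(S(S(S(S(S(S(add(Z, mul(Z, SSZ)))))))))))
  step 16: S(S(S(S(S(S(S(S(S(mul(Z, SSZ))))))))))
  step 17: S^9(Z)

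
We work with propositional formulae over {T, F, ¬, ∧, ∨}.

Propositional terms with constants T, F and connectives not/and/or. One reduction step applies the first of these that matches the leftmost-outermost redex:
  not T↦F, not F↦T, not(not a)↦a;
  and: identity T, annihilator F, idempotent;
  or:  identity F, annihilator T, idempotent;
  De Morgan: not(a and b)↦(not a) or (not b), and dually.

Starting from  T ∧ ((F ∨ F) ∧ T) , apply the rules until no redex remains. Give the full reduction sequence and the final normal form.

Answer: normal form = F  (in 3 steps)

Working:
  start: T ∧ ((F ∨ F) ∧ T)
  step 1: (F ∨ F) ∧ T
  step 2: F ∨ F
  step 3: F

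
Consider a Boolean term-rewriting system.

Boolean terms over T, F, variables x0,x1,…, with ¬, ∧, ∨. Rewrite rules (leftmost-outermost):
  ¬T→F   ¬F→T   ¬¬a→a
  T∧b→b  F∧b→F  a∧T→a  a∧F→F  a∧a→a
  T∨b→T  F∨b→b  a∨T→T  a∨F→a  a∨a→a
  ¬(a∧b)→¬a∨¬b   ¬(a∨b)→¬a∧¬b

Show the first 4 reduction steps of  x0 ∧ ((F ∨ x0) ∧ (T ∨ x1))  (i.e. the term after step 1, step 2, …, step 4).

Answer: after 4 steps: x0

Reduction:
  start: x0 ∧ ((F ∨ x0) ∧ (T ∨ x1))
  →1  x0 ∧ (x0 ∧ (T ∨ x1))
  →2  x0 ∧ (x0 ∧ T)
  →3  x0 ∧ x0
  →4  x0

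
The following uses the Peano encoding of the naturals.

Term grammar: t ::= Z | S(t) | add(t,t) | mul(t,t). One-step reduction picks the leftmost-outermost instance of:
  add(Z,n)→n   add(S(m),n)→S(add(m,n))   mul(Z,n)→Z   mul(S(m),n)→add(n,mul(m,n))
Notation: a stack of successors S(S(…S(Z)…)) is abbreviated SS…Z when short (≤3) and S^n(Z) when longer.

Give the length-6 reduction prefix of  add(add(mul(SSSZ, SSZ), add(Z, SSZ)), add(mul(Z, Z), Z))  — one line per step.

Answer: after 6 steps: S(add(S(add(add(Z, mul(SSZ, SSZ)), add(Z, SSZ))), add(mul(Z, Z), Z)))

Working:
  start: add(add(mul(SSSZ, SSZ), add(Z, SSZ)), add(mul(Z, Z), Z))
  [1] add(add(add(SSZ, mul(SSZ, SSZ)), add(Z, SSZ)), add(mul(Z, Z), Z))
  [2] add(add(S(add(SZ, mul(SSZ, SSZ))), add(Z, SSZ)), add(mul(Z, Z), Z))
  [3] add(S(add(add(SZ, mul(SSZ, SSZ)), add(Z, SSZ))), add(mul(Z, Z), Z))
  [4] S(add(add(add(SZ, mul(SSZ, SSZ)), add(Z, SSZ)), add(mul(Z, Z), Z)))
  [5] S(add(add(S(add(Z, mul(SSZ, SSZ))), add(Z, SSZ)), add(mul(Z, Z), Z)))
  [6] S(add(S(add(add(Z, mul(SSZ, SSZ)), add(Z, SSZ))), add(mul(Z, Z), Z)))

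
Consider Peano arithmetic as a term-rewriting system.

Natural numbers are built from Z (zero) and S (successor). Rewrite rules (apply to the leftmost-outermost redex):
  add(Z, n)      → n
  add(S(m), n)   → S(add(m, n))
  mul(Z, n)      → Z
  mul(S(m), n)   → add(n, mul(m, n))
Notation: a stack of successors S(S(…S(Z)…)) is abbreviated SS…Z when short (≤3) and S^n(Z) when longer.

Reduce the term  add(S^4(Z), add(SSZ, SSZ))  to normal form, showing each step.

  start: add(S^4(Z), add(SSZ, SSZ))
  →1  S(add(SSSZ, add(SSZ, SSZ)))
  →2  S(S(add(SSZ, add(SSZ, SSZ))))
  →3  S(S(S(add(SZ, add(SSZ, SSZ)))))
  →4  S(S(S(S(add(Z, add(SSZ, SSZ))))))
  →5  S(S(S(S(add(SSZ, SSZ)))))
  →6  S(S(S(S(S(add(SZ, SSZ))))))
  →7  S(S(S(S(S(S(add(Z, SSZ)))))))
  →8  S^8(Z)

Answer: normal form = S^8(Z)  (in 8 steps)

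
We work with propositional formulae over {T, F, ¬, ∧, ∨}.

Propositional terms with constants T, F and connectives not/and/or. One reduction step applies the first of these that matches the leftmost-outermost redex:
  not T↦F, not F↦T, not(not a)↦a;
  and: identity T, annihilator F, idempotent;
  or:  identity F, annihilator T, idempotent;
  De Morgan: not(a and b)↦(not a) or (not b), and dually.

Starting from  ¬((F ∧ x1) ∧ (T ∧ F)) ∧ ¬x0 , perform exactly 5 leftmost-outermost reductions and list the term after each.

  start: ¬((F ∧ x1) ∧ (T ∧ F)) ∧ ¬x0
  step 1: (¬(F ∧ x1) ∨ ¬(T ∧ F)) ∧ ¬x0
  step 2: ((¬F ∨ ¬x1) ∨ ¬(T ∧ F)) ∧ ¬x0
  step 3: ((T ∨ ¬x1) ∨ ¬(T ∧ F)) ∧ ¬x0
  step 4: (T ∨ ¬(T ∧ F)) ∧ ¬x0
  step 5: T ∧ ¬x0

Answer: after 5 steps: T ∧ ¬x0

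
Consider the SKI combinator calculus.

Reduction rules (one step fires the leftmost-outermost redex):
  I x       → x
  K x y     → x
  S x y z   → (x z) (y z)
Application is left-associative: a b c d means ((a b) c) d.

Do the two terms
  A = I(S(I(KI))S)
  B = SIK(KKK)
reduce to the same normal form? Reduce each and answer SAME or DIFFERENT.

Term A:
  start: I(S(I(KI))S)
  →1  S(I(KI))S
  →2  S(KI)S

Term B:
  start: SIK(KKK)
  →1  I(KKK)(K(KKK))
  →2  KKK(K(KKK))
  →3  K(K(KKK))
  →4  K(KK)

Answer: DIFFERENT — A ⇓ S(KI)S, B ⇓ K(KK)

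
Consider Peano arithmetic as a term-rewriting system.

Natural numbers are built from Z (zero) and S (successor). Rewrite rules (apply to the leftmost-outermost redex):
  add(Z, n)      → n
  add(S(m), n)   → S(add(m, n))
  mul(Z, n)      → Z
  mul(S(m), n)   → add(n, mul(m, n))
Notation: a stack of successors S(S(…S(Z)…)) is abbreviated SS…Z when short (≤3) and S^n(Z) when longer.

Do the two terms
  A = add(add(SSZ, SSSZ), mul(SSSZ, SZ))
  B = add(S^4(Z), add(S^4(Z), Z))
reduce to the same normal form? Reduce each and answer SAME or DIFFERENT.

Answer: SAME — A ⇓ S^8(Z), B ⇓ S^8(Z)

Working:
Term A:
  start: add(add(SSZ, SSSZ), mul(SSSZ, SZ))
  [1] add(S(add(SZ, SSSZ)), mul(SSSZ, SZ))
  [2] S(add(add(SZ, SSSZ), mul(SSSZ, SZ)))
  [3] S(add(S(add(Z, SSSZ)), mul(SSSZ, SZ)))
  [4] S(S(add(add(Z, SSSZ), mul(SSSZ, SZ))))
  [5] S(S(add(SSSZ, mul(SSSZ, SZ))))
  [6] S(S(S(add(SSZ, mul(SSSZ, SZ)))))
  [7] S(S(S(S(add(SZ, mul(SSSZ, SZ))))))
  [8] S(S(S(S(S(add(Z, mul(SSSZ, SZ)))))))
  [9] S(S(S(S(S(mul(SSSZ, SZ))))))
  [10] S(S(S(S(S(add(SZ, mul(SSZ, SZ)))))))
  [11] S(S(S(S(S(S(add(Z, mul(SSZ, SZ))))))))
  [12] S(S(S(S(S(S(mul(SSZ, SZ)))))))
  [13] S(S(S(S(S(S(add(SZ, mul(SZ, SZ))))))))
  [14] S(S(S(S(S(S(S(add(Z, mul(SZ, SZ)))))))))
  [15] S(S(S(S(S(S(S(mul(SZ, SZ))))))))
  [16] S(S(S(S(S(S(S(add(SZ, mul(Z, SZ)))))))))
  [17] S(S(S(S(S(S(S(S(add(Z, mul(Z, SZ))))))))))
  [18] S(S(S(S(S(S(S(S(mul(Z, SZ)))))))))
  [19] S^8(Z)

Term B:
  start: add(S^4(Z), add(S^4(Z), Z))
  [1] S(add(SSSZ, add(S^4(Z), Z)))
  [2] S(S(add(SSZ, add(S^4(Z), Z))))
  [3] S(S(S(add(SZ, add(S^4(Z), Z)))))
  [4] S(S(S(S(add(Z, add(S^4(Z), Z))))))
  [5] S(S(S(S(add(S^4(Z), Z)))))
  [6] S(S(S(S(S(add(SSSZ, Z))))))
  [7] S(S(S(S(S(S(add(SSZ, Z)))))))
  [8] S(S(S(S(S(S(S(add(SZ, Z))))))))
  [9] S(S(S(S(S(S(S(S(add(Z, Z)))))))))
  [10] S^8(Z)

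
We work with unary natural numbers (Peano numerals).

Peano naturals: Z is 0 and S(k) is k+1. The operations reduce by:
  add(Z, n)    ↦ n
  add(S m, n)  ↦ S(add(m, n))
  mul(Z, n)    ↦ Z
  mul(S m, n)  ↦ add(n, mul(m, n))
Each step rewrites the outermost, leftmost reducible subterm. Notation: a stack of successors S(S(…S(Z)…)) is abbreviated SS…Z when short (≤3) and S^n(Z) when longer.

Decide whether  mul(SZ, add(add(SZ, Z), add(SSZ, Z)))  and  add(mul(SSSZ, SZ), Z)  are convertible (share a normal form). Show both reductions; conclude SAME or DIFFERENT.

Answer: SAME — A ⇓ SSSZ, B ⇓ SSSZ

Working:
Term A:
  start: mul(SZ, add(add(SZ, Z), add(SSZ, Z)))
  [1] add(add(add(SZ, Z), add(SSZ, Z)), mul(Z, add(add(SZ, Z), add(SSZ, Z))))
  [2] add(add(S(add(Z, Z)), add(SSZ, Z)), mul(Z, add(add(SZ, Z), add(SSZ, Z))))
  [3] add(S(add(add(Z, Z), add(SSZ, Z))), mul(Z, add(add(SZ, Z), add(SSZ, Z))))
  [4] S(add(add(add(Z, Z), add(SSZ, Z)), mul(Z, add(add(SZ, Z), add(SSZ, Z)))))
  [5] S(add(add(Z, add(SSZ, Z)), mul(Z, add(add(SZ, Z), add(SSZ, Z)))))
  [6] S(add(add(SSZ, Z), mul(Z, add(add(SZ, Z), add(SSZ, Z)))))
  [7] S(add(S(add(SZ, Z)), mul(Z, add(add(SZ, Z), add(SSZ, Z)))))
  [8] S(S(add(add(SZ, Z), mul(Z, add(add(SZ, Z), add(SSZ, Z))))))
  [9] S(S(add(S(add(Z, Z)), mul(Z, add(add(SZ, Z), add(SSZ, Z))))))
  [10] S(S(S(add(add(Z, Z), mul(Z, add(add(SZ, Z), add(SSZ, Z)))))))
  [11] S(S(S(add(Z, mul(Z, add(add(SZ, Z), add(SSZ, Z)))))))
  [12] S(S(S(mul(Z, add(add(SZ, Z), add(SSZ, Z))))))
  [13] SSSZ

Term B:
  start: add(mul(SSSZ, SZ), Z)
  [1] add(add(SZ, mul(SSZ, SZ)), Z)
  [2] add(S(add(Z, mul(SSZ, SZ))), Z)
  [3] S(add(add(Z, mul(SSZ, SZ)), Z))
  [4] S(add(mul(SSZ, SZ), Z))
  [5] S(add(add(SZ, mul(SZ, SZ)), Z))
  [6] S(add(S(add(Z, mul(SZ, SZ))), Z))
  [7] S(S(add(add(Z, mul(SZ, SZ)), Z)))
  [8] S(S(add(mul(SZ, SZ), Z)))
  [9] S(S(add(add(SZ, mul(Z, SZ)), Z)))
  [10] S(S(add(S(add(Z, mul(Z, SZ))), Z)))
  [11] S(S(S(add(add(Z, mul(Z, SZ)), Z))))
  [12] S(S(S(add(mul(Z, SZ), Z))))
  [13] S(S(S(add(Z, Z))))
  [14] SSSZ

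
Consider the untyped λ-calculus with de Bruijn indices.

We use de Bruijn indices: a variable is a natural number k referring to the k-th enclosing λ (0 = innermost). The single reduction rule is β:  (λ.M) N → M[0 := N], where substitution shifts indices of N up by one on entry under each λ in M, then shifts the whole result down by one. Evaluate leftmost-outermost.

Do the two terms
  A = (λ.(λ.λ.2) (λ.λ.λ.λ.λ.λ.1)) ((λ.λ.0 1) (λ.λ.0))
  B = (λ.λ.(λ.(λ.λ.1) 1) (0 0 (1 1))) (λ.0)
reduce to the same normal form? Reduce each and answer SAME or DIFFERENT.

Term A:
  start: (λ.(λ.λ.2) (λ.λ.λ.λ.λ.λ.1)) ((λ.λ.0 1) (λ.λ.0))
  →1  (λ.λ.(λ.λ.0 1) (λ.λ.0)) (λ.λ.λ.λ.λ.λ.1)
  →2  λ.(λ.λ.0 1) (λ.λ.0)
  →3  λ.λ.0 (λ.λ.0)

Term B:
  start: (λ.λ.(λ.(λ.λ.1) 1) (0 0 (1 1))) (λ.0)
  →1  λ.(λ.(λ.λ.1) 1) (0 0 ((λ.0) (λ.0)))
  →2  λ.(λ.λ.1) 0
  →3  λ.λ.1

Answer: DIFFERENT — A ⇓ λ.λ.0 (λ.λ.0), B ⇓ λ.λ.1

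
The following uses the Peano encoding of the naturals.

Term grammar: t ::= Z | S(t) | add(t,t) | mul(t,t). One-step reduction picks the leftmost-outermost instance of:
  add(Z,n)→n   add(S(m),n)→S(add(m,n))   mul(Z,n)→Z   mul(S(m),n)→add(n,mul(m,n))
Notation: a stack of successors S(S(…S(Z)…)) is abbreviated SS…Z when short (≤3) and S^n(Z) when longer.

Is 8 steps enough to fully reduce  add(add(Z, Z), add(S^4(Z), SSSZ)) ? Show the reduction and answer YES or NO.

  start: add(add(Z, Z), add(S^4(Z), SSSZ))
  →1  add(Z, add(S^4(Z), SSSZ))
  →2  add(S^4(Z), SSSZ)
  →3  S(add(SSSZ, SSSZ))
  →4  S(S(add(SSZ, SSSZ)))
  →5  S(S(S(add(SZ, SSSZ))))
  →6  S(S(S(S(add(Z, SSSZ)))))
  →7  S^7(Z)

Answer: YES — reaches normal form S^7(Z) in 7 ≤ 8 steps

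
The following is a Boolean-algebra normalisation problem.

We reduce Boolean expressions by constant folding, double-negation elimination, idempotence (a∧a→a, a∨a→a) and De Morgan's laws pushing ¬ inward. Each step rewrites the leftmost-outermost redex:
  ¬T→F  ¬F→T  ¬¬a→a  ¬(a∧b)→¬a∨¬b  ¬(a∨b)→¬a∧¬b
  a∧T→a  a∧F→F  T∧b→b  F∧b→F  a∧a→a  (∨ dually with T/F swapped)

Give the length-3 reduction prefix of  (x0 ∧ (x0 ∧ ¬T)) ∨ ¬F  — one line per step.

  start: (x0 ∧ (x0 ∧ ¬T)) ∨ ¬F
  [1] (x0 ∧ (x0 ∧ F)) ∨ ¬F
  [2] (x0 ∧ F) ∨ ¬F
  [3] F ∨ ¬F

Answer: after 3 steps: F ∨ ¬F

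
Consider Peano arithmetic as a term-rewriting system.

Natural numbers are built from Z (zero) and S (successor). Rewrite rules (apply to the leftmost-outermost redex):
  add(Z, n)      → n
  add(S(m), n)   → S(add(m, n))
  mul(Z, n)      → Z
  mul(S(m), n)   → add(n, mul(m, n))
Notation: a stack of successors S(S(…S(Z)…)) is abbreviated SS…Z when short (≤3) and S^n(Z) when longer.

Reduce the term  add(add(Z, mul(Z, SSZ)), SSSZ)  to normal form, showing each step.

  start: add(add(Z, mul(Z, SSZ)), SSSZ)
  →1  add(mul(Z, SSZ), SSSZ)
  →2  add(Z, SSSZ)
  →3  SSSZ

Answer: normal form = SSSZ  (in 3 steps)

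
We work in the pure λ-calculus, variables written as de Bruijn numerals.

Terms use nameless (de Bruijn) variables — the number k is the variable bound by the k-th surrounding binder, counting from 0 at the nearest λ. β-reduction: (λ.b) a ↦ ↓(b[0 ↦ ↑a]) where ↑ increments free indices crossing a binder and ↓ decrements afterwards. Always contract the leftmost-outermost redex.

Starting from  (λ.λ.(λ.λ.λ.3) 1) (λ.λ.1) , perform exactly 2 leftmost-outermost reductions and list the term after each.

Answer: after 2 steps: λ.λ.λ.2

Reduction:
  start: (λ.λ.(λ.λ.λ.3) 1) (λ.λ.1)
  →1  λ.(λ.λ.λ.3) (λ.λ.1)
  →2  λ.λ.λ.2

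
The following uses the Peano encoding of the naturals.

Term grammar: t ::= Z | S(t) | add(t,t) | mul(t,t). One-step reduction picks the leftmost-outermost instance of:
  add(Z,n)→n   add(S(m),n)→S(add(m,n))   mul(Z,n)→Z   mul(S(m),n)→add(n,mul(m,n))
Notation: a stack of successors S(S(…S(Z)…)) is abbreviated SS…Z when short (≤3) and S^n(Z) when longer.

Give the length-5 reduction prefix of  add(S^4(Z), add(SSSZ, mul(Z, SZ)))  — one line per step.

Answer: after 5 steps: S(S(S(S(add(SSSZ, mul(Z, SZ))))))

Working:
  start: add(S^4(Z), add(SSSZ, mul(Z, SZ)))
  →1  S(add(SSSZ, add(SSSZ, mul(Z, SZ))))
  →2  S(S(add(SSZ, add(SSSZ, mul(Z, SZ)))))
  →3  S(S(S(add(SZ, add(SSSZ, mul(Z, SZ))))))
  →4  S(S(S(S(add(Z, add(SSSZ, mul(Z, SZ)))))))
  →5  S(S(S(S(add(SSSZ, mul(Z, SZ))))))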